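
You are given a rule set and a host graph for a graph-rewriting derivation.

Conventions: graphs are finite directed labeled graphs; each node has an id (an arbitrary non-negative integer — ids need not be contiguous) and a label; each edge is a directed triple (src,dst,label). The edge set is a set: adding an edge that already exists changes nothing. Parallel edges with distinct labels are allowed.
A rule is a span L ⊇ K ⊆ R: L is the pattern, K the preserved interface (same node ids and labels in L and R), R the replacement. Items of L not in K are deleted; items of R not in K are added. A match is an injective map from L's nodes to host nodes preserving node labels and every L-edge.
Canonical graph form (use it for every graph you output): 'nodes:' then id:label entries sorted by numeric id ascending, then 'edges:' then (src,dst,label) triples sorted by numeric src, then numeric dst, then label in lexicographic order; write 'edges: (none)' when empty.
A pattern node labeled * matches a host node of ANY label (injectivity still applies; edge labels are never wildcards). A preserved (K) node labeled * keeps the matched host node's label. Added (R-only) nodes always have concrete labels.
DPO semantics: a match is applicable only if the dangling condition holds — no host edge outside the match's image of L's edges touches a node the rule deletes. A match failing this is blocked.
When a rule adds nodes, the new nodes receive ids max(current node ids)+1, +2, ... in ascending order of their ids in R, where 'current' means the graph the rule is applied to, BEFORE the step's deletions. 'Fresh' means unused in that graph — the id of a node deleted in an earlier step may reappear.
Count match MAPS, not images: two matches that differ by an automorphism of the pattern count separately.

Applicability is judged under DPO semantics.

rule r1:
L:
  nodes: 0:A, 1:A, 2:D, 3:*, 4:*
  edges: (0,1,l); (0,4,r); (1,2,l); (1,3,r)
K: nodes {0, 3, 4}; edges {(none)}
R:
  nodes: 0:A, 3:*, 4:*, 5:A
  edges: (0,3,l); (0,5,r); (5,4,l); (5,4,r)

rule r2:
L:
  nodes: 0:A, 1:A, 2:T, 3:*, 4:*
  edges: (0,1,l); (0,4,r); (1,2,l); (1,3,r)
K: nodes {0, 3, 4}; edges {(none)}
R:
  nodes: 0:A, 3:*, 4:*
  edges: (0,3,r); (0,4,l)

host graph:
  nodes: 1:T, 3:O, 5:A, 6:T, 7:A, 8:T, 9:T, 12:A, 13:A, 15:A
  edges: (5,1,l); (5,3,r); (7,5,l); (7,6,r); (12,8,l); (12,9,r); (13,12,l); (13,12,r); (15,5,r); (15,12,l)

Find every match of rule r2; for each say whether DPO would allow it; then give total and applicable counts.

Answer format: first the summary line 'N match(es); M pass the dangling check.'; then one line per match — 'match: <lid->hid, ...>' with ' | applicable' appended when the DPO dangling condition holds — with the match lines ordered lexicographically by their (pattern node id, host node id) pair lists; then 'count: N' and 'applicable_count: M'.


2 match(es); 0 pass the dangling check.
match: 0->7, 1->5, 2->1, 3->3, 4->6
match: 0->15, 1->12, 2->8, 3->9, 4->5
count: 2
applicable_count: 0


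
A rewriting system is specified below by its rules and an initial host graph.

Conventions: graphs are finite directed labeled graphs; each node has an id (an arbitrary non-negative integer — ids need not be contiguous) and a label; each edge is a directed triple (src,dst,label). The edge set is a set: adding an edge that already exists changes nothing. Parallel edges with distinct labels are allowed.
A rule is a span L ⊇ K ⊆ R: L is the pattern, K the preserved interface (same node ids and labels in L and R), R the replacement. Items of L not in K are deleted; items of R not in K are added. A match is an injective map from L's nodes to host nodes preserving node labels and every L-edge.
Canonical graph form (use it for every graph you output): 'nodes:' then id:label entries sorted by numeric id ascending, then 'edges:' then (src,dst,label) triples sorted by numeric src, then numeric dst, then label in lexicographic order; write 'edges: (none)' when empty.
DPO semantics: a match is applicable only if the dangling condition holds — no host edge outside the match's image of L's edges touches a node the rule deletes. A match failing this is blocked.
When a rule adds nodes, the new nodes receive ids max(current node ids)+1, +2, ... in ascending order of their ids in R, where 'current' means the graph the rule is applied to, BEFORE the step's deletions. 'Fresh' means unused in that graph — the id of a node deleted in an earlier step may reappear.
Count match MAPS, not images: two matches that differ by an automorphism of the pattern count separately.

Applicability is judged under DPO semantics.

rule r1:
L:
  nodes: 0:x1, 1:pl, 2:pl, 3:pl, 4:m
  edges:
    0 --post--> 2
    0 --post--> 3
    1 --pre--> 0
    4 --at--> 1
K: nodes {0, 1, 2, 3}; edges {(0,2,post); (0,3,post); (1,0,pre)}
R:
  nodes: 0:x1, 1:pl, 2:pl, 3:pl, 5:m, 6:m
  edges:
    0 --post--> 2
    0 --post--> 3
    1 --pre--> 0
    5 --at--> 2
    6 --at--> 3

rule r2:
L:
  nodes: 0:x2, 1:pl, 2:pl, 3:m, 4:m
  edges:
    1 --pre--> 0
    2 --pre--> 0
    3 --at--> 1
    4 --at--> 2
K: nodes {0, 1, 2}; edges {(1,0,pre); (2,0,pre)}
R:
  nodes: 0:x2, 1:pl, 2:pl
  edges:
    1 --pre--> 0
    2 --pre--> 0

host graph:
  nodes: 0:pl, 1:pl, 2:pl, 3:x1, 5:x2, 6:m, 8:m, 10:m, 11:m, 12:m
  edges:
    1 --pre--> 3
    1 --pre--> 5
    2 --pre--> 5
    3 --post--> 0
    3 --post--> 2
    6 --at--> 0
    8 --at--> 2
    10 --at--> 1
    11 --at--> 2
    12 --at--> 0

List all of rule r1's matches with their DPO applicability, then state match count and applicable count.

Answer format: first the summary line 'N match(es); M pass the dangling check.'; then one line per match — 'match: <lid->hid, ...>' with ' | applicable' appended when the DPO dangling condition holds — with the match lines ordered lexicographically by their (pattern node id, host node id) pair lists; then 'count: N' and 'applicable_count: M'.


2 match(es); 2 pass the dangling check.
match: 0->3, 1->1, 2->0, 3->2, 4->10 | applicable
match: 0->3, 1->1, 2->2, 3->0, 4->10 | applicable
count: 2
applicable_count: 2


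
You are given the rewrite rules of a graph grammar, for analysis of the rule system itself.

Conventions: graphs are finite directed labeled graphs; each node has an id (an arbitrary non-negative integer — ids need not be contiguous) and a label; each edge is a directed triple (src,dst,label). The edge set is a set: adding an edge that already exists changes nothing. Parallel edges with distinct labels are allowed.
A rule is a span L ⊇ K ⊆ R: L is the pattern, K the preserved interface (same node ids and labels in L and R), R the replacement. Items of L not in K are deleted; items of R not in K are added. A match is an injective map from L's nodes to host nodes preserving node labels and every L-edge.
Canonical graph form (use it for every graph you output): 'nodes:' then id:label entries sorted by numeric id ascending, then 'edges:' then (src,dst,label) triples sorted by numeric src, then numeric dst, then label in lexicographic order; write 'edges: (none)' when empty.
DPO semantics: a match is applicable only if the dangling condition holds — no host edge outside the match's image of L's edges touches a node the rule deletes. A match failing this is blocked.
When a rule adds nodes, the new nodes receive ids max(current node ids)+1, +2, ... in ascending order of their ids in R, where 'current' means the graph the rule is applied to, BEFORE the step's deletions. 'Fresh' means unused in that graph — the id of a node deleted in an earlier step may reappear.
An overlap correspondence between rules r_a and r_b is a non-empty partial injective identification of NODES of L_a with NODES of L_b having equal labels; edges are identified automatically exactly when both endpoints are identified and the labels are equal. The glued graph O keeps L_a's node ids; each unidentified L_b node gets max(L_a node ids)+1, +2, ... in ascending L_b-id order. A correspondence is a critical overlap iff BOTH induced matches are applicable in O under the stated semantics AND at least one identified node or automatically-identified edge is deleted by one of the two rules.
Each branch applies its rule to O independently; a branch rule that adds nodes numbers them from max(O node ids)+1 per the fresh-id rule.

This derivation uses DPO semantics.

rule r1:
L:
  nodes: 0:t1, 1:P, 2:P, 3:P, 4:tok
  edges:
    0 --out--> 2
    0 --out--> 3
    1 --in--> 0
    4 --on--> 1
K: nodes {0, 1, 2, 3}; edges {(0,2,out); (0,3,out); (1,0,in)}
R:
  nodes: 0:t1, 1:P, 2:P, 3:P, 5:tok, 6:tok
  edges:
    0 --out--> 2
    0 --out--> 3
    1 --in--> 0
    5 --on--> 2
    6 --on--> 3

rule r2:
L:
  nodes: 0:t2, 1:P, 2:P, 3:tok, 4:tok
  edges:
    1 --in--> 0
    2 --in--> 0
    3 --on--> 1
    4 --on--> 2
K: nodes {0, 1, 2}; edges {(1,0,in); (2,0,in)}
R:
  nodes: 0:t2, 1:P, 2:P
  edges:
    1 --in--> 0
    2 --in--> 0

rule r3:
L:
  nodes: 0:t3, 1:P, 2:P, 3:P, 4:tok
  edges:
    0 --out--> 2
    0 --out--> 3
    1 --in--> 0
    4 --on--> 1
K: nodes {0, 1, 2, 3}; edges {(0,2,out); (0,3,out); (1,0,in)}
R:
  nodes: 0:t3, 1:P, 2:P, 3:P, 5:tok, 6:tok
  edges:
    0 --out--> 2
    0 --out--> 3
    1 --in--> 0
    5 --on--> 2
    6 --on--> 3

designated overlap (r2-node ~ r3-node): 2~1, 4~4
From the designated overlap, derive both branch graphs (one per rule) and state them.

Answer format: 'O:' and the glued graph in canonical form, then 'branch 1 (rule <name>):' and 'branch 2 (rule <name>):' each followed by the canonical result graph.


O:
nodes: 0:t2, 1:P, 2:P, 3:tok, 4:tok, 5:t3, 6:P, 7:P
edges: (1,0,in); (2,0,in); (2,5,in); (3,1,on); (4,2,on); (5,6,out); (5,7,out)
branch 1 (rule r2):
nodes: 0:t2, 1:P, 2:P, 5:t3, 6:P, 7:P
edges: (1,0,in); (2,0,in); (2,5,in); (5,6,out); (5,7,out)
branch 2 (rule r3):
nodes: 0:t2, 1:P, 2:P, 3:tok, 5:t3, 6:P, 7:P, 8:tok, 9:tok
edges: (1,0,in); (2,0,in); (2,5,in); (3,1,on); (5,6,out); (5,7,out); (8,6,on); (9,7,on)


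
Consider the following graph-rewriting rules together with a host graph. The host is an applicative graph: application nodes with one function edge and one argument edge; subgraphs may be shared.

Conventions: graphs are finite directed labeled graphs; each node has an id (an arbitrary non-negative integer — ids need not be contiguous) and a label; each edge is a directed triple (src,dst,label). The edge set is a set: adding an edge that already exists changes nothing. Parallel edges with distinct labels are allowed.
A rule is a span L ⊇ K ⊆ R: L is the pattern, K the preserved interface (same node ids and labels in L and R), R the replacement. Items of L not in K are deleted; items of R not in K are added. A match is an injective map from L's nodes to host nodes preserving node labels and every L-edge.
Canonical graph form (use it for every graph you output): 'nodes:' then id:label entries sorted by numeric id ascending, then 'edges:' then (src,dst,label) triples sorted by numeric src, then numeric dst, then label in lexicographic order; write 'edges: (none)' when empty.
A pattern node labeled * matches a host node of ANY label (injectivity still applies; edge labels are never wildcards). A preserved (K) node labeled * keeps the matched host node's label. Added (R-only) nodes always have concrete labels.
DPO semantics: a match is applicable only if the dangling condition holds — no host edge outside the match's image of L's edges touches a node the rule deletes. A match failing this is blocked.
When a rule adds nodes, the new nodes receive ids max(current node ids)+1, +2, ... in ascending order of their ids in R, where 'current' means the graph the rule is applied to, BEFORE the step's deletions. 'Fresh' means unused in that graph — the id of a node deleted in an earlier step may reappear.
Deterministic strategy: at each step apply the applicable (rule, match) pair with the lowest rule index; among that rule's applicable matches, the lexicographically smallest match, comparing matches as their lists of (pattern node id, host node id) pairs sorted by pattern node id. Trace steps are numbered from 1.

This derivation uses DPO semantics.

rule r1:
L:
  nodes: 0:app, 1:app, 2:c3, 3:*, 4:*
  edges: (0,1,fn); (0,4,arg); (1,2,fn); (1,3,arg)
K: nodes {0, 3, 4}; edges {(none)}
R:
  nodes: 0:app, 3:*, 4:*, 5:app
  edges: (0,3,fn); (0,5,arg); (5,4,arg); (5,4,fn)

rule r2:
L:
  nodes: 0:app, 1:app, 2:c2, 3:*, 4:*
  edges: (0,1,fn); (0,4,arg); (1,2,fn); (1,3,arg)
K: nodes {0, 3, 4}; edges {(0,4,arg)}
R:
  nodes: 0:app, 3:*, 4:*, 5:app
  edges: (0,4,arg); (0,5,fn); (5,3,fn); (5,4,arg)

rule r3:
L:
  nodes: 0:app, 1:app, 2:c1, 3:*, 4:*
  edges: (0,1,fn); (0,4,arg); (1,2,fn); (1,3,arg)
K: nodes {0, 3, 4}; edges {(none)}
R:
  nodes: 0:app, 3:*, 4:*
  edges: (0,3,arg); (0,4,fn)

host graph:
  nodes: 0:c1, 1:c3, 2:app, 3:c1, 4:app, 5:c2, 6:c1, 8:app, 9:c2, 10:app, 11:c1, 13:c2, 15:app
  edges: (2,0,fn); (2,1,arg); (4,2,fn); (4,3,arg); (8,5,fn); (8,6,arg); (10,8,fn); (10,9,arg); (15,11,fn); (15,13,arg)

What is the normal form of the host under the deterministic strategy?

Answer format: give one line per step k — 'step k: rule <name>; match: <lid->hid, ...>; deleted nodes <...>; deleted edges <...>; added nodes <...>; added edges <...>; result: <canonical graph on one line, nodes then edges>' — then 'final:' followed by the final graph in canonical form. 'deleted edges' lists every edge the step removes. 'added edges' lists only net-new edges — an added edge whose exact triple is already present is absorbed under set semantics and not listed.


step 1: rule r2; match: 0->10, 1->8, 2->5, 3->6, 4->9; deleted nodes 5, 8; deleted edges (8,5,fn); (8,6,arg); (10,8,fn); added nodes 16; added edges (10,16,fn); (16,6,fn); (16,9,arg); result: nodes: 0:c1, 1:c3, 2:app, 3:c1, 4:app, 6:c1, 9:c2, 10:app, 11:c1, 13:c2, 15:app, 16:app edges: (2,0,fn); (2,1,arg); (4,2,fn); (4,3,arg); (10,9,arg); (10,16,fn); (15,11,fn); (15,13,arg); (16,6,fn); (16,9,arg)
step 2: rule r3; match: 0->4, 1->2, 2->0, 3->1, 4->3; deleted nodes 0, 2; deleted edges (2,0,fn); (2,1,arg); (4,2,fn); (4,3,arg); added nodes (none); added edges (4,1,arg); (4,3,fn); result: nodes: 1:c3, 3:c1, 4:app, 6:c1, 9:c2, 10:app, 11:c1, 13:c2, 15:app, 16:app edges: (4,1,arg); (4,3,fn); (10,9,arg); (10,16,fn); (15,11,fn); (15,13,arg); (16,6,fn); (16,9,arg)
final:
nodes: 1:c3, 3:c1, 4:app, 6:c1, 9:c2, 10:app, 11:c1, 13:c2, 15:app, 16:app
edges: (4,1,arg); (4,3,fn); (10,9,arg); (10,16,fn); (15,11,fn); (15,13,arg); (16,6,fn); (16,9,arg)


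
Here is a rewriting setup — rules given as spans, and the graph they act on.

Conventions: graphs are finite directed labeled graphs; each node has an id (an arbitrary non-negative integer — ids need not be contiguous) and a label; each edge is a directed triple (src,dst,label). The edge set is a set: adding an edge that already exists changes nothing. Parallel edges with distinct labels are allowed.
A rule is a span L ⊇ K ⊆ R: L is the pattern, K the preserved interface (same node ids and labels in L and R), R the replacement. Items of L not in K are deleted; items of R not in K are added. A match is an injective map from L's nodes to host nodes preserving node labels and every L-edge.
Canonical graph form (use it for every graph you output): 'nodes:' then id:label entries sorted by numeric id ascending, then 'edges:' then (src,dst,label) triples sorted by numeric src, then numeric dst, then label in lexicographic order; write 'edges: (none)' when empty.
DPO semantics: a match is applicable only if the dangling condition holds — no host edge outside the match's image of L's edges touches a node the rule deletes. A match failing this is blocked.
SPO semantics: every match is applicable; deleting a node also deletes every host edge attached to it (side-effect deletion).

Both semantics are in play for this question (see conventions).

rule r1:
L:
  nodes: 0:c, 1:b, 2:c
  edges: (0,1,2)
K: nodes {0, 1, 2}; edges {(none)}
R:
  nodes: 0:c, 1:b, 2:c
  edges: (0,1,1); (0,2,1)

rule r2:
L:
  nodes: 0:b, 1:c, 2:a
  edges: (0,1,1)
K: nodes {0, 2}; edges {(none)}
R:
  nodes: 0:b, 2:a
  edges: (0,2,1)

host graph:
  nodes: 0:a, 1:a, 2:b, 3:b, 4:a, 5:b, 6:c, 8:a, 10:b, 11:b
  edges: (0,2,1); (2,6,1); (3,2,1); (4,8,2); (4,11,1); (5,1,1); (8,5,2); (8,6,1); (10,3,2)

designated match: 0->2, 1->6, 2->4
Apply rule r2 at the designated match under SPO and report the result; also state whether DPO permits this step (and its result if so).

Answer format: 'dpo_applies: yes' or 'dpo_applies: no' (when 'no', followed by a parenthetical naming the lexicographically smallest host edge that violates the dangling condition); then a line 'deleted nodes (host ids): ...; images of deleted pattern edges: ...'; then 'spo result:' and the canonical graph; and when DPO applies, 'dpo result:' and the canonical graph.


dpo_applies: no
(the rule deletes node 6, which keeps host edge (8,6,1) outside the match image — the dangling condition fails, DPO blocks; SPO proceeds and side-deletes such edges)
deleted nodes (host ids): 6; images of deleted pattern edges: (2,6,1)
spo result:
nodes: 0:a, 1:a, 2:b, 3:b, 4:a, 5:b, 8:a, 10:b, 11:b
edges: (0,2,1); (2,4,1); (3,2,1); (4,8,2); (4,11,1); (5,1,1); (8,5,2); (10,3,2)


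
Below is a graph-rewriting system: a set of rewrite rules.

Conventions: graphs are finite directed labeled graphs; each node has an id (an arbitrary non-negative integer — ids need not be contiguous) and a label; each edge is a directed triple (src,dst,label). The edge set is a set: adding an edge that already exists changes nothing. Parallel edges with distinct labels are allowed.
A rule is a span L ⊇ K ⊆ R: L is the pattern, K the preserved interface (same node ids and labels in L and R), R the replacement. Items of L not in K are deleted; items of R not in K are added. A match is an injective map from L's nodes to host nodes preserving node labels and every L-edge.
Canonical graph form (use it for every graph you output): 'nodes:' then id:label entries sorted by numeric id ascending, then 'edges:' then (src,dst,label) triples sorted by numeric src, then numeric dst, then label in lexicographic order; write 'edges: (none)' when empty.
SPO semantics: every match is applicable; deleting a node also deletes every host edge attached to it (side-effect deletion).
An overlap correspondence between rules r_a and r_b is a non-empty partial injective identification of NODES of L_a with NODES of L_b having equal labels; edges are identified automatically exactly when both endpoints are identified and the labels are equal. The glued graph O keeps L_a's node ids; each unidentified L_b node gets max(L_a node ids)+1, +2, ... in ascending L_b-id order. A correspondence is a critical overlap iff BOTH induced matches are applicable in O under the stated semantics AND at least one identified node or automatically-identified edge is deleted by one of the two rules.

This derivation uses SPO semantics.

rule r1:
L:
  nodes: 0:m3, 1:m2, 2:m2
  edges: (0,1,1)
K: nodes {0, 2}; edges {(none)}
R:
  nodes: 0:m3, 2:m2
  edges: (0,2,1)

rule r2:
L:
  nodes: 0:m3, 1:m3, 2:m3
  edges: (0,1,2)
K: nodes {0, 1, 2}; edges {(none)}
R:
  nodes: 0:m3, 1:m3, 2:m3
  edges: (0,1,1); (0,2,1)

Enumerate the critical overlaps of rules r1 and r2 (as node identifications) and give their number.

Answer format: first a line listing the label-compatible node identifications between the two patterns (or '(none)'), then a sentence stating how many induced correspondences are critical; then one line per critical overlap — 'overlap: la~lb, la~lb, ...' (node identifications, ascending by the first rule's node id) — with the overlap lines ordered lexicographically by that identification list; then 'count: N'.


label-compatible node identifications between L(r1) and L(r2): 0~0, 0~1, 0~2
0 of the induced correspondences are critical overlaps of r1 and r2.
count: 0


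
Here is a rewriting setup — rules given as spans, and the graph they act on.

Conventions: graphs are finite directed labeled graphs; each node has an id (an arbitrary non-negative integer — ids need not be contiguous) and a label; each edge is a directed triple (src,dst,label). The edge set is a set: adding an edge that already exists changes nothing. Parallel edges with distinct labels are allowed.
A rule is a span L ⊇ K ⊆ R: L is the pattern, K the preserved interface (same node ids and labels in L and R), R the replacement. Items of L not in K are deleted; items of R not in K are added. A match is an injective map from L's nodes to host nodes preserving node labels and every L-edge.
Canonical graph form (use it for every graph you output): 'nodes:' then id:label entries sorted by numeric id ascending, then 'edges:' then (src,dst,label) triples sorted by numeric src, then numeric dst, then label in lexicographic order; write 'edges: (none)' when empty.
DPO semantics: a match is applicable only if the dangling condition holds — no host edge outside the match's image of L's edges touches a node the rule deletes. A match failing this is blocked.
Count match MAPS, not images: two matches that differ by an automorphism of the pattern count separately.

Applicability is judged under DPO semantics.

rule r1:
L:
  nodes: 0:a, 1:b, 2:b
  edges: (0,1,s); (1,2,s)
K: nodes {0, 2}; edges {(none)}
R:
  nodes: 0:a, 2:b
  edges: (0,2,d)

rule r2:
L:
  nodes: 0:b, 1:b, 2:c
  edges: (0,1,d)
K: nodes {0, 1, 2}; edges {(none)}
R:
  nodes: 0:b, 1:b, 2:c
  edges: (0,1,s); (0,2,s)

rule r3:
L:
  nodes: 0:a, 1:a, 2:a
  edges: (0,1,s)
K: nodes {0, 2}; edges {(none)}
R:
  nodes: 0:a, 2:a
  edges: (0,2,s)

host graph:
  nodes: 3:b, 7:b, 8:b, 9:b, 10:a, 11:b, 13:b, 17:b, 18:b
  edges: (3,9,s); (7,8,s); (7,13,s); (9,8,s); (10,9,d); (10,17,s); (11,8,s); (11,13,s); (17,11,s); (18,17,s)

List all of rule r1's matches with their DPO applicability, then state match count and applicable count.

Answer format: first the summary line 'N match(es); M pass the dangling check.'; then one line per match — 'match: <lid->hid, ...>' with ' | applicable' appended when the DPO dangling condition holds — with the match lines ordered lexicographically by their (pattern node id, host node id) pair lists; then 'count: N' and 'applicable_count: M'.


1 match(es); 0 pass the dangling check.
match: 0->10, 1->17, 2->11
count: 1
applicable_count: 0


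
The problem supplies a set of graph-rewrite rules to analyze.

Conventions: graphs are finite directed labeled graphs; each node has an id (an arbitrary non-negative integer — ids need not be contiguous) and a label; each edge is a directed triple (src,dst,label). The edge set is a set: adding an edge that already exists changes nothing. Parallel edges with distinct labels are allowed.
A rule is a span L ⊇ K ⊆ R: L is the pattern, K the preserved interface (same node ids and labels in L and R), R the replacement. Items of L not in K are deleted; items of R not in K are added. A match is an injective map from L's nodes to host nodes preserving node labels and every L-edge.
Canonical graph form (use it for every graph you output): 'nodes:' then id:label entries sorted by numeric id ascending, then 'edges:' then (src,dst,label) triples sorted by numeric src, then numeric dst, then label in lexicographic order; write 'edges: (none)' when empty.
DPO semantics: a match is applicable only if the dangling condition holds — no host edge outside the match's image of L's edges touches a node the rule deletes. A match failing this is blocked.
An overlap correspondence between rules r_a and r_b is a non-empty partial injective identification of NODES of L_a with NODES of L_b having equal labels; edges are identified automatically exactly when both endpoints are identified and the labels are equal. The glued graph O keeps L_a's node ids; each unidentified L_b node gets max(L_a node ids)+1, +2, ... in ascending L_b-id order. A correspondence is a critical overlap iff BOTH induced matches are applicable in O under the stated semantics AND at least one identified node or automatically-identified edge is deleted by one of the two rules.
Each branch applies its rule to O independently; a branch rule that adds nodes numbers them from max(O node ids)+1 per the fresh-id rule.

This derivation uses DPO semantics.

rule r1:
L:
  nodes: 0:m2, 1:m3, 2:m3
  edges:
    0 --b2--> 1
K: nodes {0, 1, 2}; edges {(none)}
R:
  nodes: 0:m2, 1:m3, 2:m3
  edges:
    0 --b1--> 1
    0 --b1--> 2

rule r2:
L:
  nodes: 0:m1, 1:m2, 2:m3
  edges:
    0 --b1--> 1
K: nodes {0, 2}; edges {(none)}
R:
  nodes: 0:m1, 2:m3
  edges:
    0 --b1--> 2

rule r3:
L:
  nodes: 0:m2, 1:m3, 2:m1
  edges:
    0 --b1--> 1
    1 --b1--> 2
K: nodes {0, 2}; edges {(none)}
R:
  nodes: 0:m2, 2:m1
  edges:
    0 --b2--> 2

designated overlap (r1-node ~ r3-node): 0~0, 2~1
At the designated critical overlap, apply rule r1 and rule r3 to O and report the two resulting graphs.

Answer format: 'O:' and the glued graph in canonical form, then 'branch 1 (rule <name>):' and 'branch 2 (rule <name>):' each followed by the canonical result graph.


O:
nodes: 0:m2, 1:m3, 2:m3, 3:m1
edges: (0,1,b2); (0,2,b1); (2,3,b1)
branch 1 (rule r1):
nodes: 0:m2, 1:m3, 2:m3, 3:m1
edges: (0,1,b1); (0,2,b1); (2,3,b1)
branch 2 (rule r3):
nodes: 0:m2, 1:m3, 3:m1
edges: (0,1,b2); (0,3,b2)


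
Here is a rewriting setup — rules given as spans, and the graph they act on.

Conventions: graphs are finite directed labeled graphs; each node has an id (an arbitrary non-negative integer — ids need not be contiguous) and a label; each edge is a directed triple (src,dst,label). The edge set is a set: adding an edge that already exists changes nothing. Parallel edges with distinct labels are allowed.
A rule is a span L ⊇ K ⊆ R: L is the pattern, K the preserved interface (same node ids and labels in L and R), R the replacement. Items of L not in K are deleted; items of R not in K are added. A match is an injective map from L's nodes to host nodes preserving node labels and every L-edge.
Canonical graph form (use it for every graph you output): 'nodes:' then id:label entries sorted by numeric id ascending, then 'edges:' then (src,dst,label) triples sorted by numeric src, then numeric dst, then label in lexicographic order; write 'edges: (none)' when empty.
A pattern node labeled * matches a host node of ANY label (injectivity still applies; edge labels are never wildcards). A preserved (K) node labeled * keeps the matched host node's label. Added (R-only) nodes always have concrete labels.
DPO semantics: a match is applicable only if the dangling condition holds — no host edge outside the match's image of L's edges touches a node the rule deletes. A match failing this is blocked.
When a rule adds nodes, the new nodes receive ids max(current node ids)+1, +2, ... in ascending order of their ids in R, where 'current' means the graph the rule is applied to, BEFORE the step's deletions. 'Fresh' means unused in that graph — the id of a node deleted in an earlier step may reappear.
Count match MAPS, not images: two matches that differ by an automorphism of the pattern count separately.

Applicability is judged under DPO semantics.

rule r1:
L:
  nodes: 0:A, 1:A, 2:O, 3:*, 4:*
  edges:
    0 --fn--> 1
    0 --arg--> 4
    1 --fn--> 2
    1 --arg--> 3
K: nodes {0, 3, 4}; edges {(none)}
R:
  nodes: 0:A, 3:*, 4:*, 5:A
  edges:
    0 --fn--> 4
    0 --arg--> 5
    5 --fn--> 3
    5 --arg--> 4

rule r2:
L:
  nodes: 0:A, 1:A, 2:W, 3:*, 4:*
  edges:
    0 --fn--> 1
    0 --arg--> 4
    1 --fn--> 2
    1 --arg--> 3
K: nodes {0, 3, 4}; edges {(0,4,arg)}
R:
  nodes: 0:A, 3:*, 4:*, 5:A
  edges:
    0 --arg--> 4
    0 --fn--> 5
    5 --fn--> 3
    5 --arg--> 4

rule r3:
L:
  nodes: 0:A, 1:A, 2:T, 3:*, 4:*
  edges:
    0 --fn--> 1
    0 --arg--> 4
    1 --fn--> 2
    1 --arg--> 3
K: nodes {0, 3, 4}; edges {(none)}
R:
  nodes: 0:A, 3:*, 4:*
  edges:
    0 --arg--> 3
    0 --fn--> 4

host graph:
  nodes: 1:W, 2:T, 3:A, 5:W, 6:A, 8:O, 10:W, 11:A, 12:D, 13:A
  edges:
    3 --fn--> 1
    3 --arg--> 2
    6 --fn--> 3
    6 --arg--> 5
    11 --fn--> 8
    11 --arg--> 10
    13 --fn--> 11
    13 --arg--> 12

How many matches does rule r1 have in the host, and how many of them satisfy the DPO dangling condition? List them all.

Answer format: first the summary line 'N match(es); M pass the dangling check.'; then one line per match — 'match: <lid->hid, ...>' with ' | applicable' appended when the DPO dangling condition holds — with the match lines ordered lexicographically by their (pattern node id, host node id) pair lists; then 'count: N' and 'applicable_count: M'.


1 match(es); 1 pass the dangling check.
match: 0->13, 1->11, 2->8, 3->10, 4->12 | applicable
count: 1
applicable_count: 1


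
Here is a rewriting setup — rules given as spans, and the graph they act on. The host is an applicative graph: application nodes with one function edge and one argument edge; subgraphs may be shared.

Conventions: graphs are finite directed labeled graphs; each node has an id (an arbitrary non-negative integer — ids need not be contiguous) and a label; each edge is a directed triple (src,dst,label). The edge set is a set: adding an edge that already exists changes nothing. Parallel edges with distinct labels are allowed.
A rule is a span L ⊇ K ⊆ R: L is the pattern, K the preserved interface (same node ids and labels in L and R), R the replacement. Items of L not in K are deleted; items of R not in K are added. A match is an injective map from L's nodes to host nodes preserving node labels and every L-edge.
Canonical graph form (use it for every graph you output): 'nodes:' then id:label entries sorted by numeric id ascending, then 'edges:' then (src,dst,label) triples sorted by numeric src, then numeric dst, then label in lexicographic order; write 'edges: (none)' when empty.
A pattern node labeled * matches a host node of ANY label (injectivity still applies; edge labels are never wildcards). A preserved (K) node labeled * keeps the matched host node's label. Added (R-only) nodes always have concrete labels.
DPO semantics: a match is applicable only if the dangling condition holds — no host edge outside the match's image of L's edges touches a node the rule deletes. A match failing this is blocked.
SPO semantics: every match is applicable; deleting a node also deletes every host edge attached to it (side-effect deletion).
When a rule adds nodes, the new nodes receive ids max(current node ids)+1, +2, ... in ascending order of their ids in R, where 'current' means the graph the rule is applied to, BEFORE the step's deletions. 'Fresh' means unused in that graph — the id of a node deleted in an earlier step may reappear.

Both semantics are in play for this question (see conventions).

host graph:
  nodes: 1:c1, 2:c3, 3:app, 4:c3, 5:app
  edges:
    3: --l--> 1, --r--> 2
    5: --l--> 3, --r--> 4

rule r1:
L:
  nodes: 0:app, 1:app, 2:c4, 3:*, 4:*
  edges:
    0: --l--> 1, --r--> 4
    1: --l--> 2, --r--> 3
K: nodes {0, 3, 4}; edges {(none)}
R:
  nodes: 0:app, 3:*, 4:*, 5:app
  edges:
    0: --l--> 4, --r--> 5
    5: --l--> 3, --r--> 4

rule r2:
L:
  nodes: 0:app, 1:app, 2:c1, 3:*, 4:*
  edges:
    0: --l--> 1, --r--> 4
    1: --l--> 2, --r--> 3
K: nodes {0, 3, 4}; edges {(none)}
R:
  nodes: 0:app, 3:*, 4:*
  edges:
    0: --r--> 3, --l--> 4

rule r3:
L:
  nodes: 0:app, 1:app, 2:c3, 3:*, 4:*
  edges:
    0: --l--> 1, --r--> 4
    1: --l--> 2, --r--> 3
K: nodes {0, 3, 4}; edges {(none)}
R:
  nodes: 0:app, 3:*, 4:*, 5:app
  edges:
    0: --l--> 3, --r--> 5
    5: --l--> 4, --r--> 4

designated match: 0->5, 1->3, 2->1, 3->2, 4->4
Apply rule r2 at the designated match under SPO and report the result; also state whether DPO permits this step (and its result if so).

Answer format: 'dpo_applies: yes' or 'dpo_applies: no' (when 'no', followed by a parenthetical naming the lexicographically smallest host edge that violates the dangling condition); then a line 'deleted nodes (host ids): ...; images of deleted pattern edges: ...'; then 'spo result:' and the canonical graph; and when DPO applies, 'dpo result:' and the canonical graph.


dpo_applies: yes
deleted nodes (host ids): 1, 3; images of deleted pattern edges: (3,1,l); (3,2,r); (5,3,l); (5,4,r)
spo result:
nodes: 2:c3, 4:c3, 5:app
edges: (5,2,r); (5,4,l)
dpo result:
nodes: 2:c3, 4:c3, 5:app
edges: (5,2,r); (5,4,l)


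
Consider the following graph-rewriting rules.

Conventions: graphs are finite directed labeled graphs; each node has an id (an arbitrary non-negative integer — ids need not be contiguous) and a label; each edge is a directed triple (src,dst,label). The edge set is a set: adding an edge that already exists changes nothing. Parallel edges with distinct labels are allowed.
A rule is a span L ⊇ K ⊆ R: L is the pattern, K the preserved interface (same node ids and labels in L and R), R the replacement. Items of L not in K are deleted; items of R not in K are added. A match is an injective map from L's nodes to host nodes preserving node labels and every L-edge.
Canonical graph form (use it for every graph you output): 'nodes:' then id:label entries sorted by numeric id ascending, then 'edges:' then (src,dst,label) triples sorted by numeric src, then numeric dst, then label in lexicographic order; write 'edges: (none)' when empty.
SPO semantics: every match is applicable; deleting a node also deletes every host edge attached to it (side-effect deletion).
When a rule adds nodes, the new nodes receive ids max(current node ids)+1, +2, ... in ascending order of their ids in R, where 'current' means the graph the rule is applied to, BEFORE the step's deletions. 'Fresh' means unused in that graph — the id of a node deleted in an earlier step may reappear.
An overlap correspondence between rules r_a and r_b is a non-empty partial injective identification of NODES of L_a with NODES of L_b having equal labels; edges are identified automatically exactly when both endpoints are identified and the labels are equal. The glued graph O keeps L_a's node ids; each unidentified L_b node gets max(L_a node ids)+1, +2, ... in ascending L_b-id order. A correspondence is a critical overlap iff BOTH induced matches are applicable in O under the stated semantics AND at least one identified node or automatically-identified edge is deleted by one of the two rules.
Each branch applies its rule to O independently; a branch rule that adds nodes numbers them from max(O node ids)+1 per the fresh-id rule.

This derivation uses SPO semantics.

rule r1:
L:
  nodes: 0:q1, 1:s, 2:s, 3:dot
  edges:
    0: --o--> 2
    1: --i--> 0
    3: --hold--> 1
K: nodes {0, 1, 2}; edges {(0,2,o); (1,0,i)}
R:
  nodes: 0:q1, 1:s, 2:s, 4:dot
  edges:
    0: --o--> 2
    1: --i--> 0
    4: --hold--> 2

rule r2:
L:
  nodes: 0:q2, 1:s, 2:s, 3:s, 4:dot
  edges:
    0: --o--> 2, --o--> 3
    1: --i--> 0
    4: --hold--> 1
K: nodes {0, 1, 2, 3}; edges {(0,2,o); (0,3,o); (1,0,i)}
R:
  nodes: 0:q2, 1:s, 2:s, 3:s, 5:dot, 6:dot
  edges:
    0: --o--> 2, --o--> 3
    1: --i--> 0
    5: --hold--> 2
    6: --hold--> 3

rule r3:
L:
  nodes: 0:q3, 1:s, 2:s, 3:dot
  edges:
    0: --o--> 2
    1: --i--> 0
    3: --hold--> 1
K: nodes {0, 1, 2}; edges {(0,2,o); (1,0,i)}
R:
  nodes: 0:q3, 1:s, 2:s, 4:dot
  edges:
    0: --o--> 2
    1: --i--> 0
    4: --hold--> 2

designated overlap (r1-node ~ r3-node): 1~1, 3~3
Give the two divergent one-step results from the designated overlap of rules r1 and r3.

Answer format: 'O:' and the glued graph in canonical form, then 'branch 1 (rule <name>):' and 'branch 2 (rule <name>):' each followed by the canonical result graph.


O:
nodes: 0:q1, 1:s, 2:s, 3:dot, 4:q3, 5:s
edges: (0,2,o); (1,0,i); (1,4,i); (3,1,hold); (4,5,o)
branch 1 (rule r1):
nodes: 0:q1, 1:s, 2:s, 4:q3, 5:s, 6:dot
edges: (0,2,o); (1,0,i); (1,4,i); (4,5,o); (6,2,hold)
branch 2 (rule r3):
nodes: 0:q1, 1:s, 2:s, 4:q3, 5:s, 6:dot
edges: (0,2,o); (1,0,i); (1,4,i); (4,5,o); (6,5,hold)


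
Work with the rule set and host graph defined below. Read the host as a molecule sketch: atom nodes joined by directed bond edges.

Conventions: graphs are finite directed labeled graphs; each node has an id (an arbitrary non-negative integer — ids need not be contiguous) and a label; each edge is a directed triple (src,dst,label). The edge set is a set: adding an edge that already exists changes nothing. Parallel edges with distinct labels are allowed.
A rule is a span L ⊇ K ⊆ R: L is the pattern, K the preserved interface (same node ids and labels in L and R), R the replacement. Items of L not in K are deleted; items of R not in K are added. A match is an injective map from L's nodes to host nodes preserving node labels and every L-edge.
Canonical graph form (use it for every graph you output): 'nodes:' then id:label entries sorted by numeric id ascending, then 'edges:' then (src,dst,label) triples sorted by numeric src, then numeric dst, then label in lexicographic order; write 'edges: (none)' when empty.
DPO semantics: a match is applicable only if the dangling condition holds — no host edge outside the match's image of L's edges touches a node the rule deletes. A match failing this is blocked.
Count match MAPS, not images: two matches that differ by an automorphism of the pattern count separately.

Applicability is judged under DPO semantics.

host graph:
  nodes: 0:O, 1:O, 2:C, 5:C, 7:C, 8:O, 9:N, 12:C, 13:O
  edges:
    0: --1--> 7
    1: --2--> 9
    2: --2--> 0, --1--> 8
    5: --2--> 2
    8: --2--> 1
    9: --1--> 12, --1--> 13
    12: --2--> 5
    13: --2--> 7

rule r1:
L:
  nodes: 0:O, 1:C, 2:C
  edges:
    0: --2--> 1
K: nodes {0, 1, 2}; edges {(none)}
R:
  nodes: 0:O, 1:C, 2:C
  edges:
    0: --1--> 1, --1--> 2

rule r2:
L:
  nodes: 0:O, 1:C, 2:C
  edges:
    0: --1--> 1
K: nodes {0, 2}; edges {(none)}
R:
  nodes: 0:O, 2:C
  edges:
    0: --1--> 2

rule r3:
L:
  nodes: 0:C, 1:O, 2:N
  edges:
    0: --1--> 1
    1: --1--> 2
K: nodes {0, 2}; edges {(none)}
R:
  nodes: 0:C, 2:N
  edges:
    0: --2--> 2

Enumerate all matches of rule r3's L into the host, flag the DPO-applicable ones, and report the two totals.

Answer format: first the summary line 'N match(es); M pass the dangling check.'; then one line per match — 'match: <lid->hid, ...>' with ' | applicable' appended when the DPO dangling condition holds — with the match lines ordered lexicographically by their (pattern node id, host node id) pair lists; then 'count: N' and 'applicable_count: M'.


0 match(es); 0 pass the dangling check.
count: 0
applicable_count: 0


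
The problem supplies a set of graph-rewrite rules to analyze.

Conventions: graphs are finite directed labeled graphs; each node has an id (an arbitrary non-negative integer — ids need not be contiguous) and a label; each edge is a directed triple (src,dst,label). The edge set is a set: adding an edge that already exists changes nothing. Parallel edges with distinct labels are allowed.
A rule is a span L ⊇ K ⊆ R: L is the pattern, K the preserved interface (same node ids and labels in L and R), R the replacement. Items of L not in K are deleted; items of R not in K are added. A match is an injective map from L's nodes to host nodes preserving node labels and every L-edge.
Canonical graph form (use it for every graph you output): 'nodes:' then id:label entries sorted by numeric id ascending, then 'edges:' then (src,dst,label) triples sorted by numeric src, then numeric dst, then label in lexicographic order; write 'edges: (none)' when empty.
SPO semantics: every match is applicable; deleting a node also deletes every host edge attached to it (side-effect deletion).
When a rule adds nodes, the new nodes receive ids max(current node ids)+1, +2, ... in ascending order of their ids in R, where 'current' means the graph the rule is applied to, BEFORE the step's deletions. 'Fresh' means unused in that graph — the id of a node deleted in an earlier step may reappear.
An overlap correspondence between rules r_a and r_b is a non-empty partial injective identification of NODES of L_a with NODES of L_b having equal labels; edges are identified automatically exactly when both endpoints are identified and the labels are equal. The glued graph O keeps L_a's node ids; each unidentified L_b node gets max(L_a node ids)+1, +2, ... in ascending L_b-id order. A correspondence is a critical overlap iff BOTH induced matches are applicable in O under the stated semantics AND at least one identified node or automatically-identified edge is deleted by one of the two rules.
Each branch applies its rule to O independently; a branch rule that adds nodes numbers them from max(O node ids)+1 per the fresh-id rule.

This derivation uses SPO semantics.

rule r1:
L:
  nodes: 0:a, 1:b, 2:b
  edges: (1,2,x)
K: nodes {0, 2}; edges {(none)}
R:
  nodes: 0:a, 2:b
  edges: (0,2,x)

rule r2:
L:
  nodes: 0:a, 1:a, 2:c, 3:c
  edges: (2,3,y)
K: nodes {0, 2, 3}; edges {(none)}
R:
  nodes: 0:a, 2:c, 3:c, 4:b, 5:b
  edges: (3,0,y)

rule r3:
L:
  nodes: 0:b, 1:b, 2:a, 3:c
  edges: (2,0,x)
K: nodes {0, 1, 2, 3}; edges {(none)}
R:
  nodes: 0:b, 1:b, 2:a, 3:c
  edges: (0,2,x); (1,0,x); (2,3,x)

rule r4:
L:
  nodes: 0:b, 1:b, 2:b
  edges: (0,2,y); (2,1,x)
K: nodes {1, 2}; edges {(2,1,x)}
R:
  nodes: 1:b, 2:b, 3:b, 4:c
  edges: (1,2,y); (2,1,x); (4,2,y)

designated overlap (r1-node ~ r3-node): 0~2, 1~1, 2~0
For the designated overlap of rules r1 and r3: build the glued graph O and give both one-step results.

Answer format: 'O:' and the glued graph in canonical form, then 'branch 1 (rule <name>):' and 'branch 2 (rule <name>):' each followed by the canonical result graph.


O:
nodes: 0:a, 1:b, 2:b, 3:c
edges: (0,2,x); (1,2,x)
branch 1 (rule r1):
nodes: 0:a, 2:b, 3:c
edges: (0,2,x)
branch 2 (rule r3):
nodes: 0:a, 1:b, 2:b, 3:c
edges: (0,3,x); (1,2,x); (2,0,x)
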